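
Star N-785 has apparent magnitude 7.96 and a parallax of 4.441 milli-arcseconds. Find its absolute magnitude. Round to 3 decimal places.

d = 1/p = 1/0.004441″ = 225.17 pc.
m − M = 5 log₁₀(225.17) − 5 = 11.7626 − 5 = 6.7626.
M = m − (m − M) = 7.96 − 6.7626 = 1.197.

M = 1.197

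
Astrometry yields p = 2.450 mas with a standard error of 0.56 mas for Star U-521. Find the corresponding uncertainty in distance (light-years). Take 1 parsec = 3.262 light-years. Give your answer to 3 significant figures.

d = 1/p, so σ_d = σ_p / p².
σ_d = 0.000560 / (0.002450)² = 0.000560 / 0.0000060025 = 93.294 pc = 93.294 × 3.262 ly = 304.33 ly.

304 ly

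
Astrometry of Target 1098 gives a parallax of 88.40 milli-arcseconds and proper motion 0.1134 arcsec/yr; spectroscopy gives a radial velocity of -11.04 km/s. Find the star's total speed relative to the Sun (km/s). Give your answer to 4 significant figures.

12.60 km/s

d = 1/p = 1/0.08840″ = 11.312 pc.
v_t = 4.740 μ d = 4.740 × 0.1134 × 11.312 = 6.0804 km/s.
v = √(v_r² + v_t²) = √((-11.04)² + 6.0804²) = √158.853 = 12.604 km/s.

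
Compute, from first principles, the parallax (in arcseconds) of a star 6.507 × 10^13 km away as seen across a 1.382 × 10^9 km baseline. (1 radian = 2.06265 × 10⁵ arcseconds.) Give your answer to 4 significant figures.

θ ≈ B/d = (1.382 × 10^9) / (6.507 × 10^13) = 2.1239 × 10^-5 rad.
In arcseconds: 2.1239 × 10^-5 × 206265 = 4.3809″.

4.381 arcsec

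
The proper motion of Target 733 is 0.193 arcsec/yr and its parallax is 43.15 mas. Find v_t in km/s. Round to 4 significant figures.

d = 1/p = 1/0.04315″ = 23.175 pc.
v_t = 4.74 × μ × d = 4.74 × 0.193 × 23.175 = 21.201 km/s.

21.20 km/s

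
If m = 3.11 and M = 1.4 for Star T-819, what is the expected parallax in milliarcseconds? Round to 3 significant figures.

m − M = 3.11 − 1.4 = 1.71.
d = 10^((m−M)/5 + 1) = 10^1.342 = 21.979 pc.
p = 1/d = 1/21.979 = 0.045498 arcsec = 45.498 mas.

45.5 mas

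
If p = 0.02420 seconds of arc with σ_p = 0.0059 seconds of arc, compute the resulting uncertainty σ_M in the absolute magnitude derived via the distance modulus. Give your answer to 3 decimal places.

M = m − 5 log₁₀ d + 5 = m + 5 log₁₀ p + 5, so ∂M/∂p = 5/(p ln 10).
σ_M = (5/ln 10) · (σ_p/p) = 2.1715 × 0.0059/0.02420 = 2.1715 × 0.2438 = 0.52941.

σ_M = 0.529 mag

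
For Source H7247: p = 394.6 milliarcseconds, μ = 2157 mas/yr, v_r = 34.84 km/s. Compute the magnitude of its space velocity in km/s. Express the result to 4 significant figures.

43.42 km/s

d = 1/p = 1/0.3946″ = 2.5342 pc.
μ = 2157 mas/yr = 2.157 ″/yr.
v_t = 4.740 μ d = 4.740 × 2.157 × 2.5342 = 25.91 km/s.
v = √(v_r² + v_t²) = √(34.84² + 25.91²) = √1885.15 = 43.418 km/s.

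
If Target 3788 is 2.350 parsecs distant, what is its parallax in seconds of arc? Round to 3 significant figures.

p = 1/d = 1/2.35 = 0.42553 arcsec.

0.426 arcsec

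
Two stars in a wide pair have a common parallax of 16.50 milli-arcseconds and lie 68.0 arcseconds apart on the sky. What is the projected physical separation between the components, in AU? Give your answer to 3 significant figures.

d = 1/p = 1/0.01650″ = 60.606 pc.
At distance d (pc), an angle of θ arcsec spans θ·d AU: s = 68.0 × 60.606 = 4121.2 AU.

4120 AU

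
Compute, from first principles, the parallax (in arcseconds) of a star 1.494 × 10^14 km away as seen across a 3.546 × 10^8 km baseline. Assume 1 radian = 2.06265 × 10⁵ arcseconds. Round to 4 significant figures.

0.4896 arcsec

θ ≈ B/d = (3.546 × 10^8) / (1.494 × 10^14) = 2.3735 × 10^-6 rad.
In arcseconds: 2.3735 × 10^-6 × 206265 = 0.48957″.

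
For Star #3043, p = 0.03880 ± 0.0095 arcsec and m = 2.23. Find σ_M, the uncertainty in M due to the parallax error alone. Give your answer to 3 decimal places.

M = m − 5 log₁₀ d + 5 = m + 5 log₁₀ p + 5, so ∂M/∂p = 5/(p ln 10).
σ_M = (5/ln 10) · (σ_p/p) = 2.1715 × 0.0095/0.03880 = 2.1715 × 0.24485 = 0.53169.

σ_M = 0.532 mag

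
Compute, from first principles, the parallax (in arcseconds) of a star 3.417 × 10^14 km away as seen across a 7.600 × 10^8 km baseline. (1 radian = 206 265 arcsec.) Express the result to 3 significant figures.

0.459 arcsec

θ ≈ B/d = (7.600 × 10^8) / (3.417 × 10^14) = 2.2242 × 10^-6 rad.
In arcseconds: 2.2242 × 10^-6 × 206265 = 0.45877″.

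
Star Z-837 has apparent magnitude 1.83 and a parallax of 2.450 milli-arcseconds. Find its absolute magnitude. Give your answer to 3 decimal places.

M = -6.224

d = 1/p = 1/0.002450″ = 408.16 pc.
m − M = 5 log₁₀(408.16) − 5 = 13.0542 − 5 = 8.0542.
M = m − (m − M) = 1.83 − 8.0542 = -6.224.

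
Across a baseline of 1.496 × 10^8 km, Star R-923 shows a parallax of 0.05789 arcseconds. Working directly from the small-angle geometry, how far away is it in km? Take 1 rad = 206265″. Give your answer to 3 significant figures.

5.33 × 10^14 km

θ = 0.05789″ = 0.05789/206265 = 2.8066 × 10^-7 rad.
d = B/θ = (1.496 × 10^8) / (2.8066 × 10^-7) = 5.3303 × 10^14 km.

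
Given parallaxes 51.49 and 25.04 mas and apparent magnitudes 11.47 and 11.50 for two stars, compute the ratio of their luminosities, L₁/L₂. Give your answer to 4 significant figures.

L₁/L₂ = 0.2431

d₁ = 1/p₁ = 1/0.05149″ = 19.421 pc; d₂ = 1/p₂ = 1/0.02504″ = 39.936 pc.
M₁ = m₁ − 5 log₁₀ d₁ + 5 = 11.47 − 6.4414 + 5 = 10.0286.
M₂ = 11.50 − 8.0068 + 5 = 8.4932.
L₁/L₂ = 10^(0.4(M₂ − M₁)) = 10^(0.4 × (-1.5354)) = 10^(-0.61416) = 0.24313.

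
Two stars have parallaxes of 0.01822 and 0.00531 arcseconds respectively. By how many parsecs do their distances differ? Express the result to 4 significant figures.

d_A = 1/0.01822″ = 54.885 pc; d_B = 1/0.005310″ = 188.32 pc.
|d_B − d_A| = |188.32 − 54.885| = 133.44 pc.

133.4 pc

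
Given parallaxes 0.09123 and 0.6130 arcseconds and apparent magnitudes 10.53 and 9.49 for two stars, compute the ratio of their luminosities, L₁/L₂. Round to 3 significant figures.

L₁/L₂ = 17.3

d₁ = 1/p₁ = 1/0.09123″ = 10.961 pc; d₂ = 1/p₂ = 1/0.6130″ = 1.6313 pc.
M₁ = m₁ − 5 log₁₀ d₁ + 5 = 10.53 − 5.1993 + 5 = 10.3307.
M₂ = 9.49 − 1.0627 + 5 = 13.4273.
L₁/L₂ = 10^(0.4(M₂ − M₁)) = 10^(0.4 × 3.0966) = 10^1.23864 = 17.324.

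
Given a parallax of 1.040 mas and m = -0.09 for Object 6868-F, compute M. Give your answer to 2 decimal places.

d = 1/p = 1/0.001040″ = 961.54 pc.
m − M = 5 log₁₀(961.54) − 5 = 14.9148 − 5 = 9.9148.
M = m − (m − M) = -0.09 − 9.9148 = -10.00.

M = -10.00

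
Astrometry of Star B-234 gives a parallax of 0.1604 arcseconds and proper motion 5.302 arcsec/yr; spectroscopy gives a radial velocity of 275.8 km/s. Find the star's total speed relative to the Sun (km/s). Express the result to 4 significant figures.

d = 1/p = 1/0.1604″ = 6.2344 pc.
v_t = 4.740 μ d = 4.740 × 5.302 × 6.2344 = 156.68 km/s.
v = √(v_r² + v_t²) = √(275.8² + 156.68²) = √100614 = 317.2 km/s.

317.2 km/s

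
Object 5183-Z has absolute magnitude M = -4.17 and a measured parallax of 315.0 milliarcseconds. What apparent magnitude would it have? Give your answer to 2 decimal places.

d = 1/p = 1/0.3150″ = 3.1746 pc.
m − M = 5 log₁₀ d − 5 = 5 log₁₀(3.1746) − 5 = 2.5084 − 5 = -2.4916.
m = M + (m − M) = -4.17 + (-2.4916) = -6.66.

m = -6.66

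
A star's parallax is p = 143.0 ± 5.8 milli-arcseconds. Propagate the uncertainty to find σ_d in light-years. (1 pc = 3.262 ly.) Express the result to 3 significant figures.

d = 1/p, so σ_d = σ_p / p².
σ_d = 0.00580 / (0.1430)² = 0.00580 / 0.020449 = 0.28363 pc = 0.28363 × 3.262 ly = 0.9252 ly.

0.925 ly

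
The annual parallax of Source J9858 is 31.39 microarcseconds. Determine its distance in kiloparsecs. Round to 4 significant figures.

p = 31.39 microarcseconds = 0.00003139 arcsec.
d = 1/p = 1/0.00003139 = 31857 pc.
= 31.857 kpc.

31.86 kpc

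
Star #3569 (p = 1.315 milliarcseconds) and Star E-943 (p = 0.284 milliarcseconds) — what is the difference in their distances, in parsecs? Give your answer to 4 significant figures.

2761 pc

d_A = 1/0.001315″ = 760.46 pc; d_B = 1/0.0002840″ = 3521.1 pc.
|d_B − d_A| = |3521.1 − 760.46| = 2760.6 pc.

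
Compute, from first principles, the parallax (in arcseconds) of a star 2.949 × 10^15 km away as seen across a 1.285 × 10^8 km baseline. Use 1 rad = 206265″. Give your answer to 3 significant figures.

0.00899 arcsec

θ ≈ B/d = (1.285 × 10^8) / (2.949 × 10^15) = 4.3574 × 10^-8 rad.
In arcseconds: 4.3574 × 10^-8 × 206265 = 0.0089878″.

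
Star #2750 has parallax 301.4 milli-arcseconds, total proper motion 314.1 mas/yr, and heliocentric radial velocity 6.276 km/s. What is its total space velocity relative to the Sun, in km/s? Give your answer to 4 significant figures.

7.987 km/s

d = 1/p = 1/0.3014″ = 3.3179 pc.
μ = 314.1 mas/yr = 0.3141 ″/yr.
v_t = 4.740 μ d = 4.740 × 0.3141 × 3.3179 = 4.9398 km/s.
v = √(v_r² + v_t²) = √(6.276² + 4.9398²) = √63.7898 = 7.9869 km/s.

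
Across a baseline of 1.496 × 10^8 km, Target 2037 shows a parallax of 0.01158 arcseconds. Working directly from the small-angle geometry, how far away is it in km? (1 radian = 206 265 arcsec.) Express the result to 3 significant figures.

2.66 × 10^15 km

θ = 0.01158″ = 0.01158/206265 = 5.6141 × 10^-8 rad.
d = B/θ = (1.496 × 10^8) / (5.6141 × 10^-8) = 2.6647 × 10^15 km.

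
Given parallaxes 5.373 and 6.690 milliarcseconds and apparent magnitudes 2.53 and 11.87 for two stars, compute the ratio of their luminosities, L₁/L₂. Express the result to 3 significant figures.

L₁/L₂ = 8440

d₁ = 1/p₁ = 1/0.005373″ = 186.12 pc; d₂ = 1/p₂ = 1/0.006690″ = 149.48 pc.
M₁ = m₁ − 5 log₁₀ d₁ + 5 = 2.53 − 11.3490 + 5 = -3.8190.
M₂ = 11.87 − 10.8729 + 5 = 5.9971.
L₁/L₂ = 10^(0.4(M₂ − M₁)) = 10^(0.4 × 9.8161) = 10^3.92644 = 8441.9.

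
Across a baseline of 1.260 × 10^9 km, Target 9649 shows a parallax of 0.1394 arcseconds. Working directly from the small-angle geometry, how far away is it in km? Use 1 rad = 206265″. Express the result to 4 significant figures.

1.864 × 10^15 km

θ = 0.1394″ = 0.1394/206265 = 6.7583 × 10^-7 rad.
d = B/θ = (1.260 × 10^9) / (6.7583 × 10^-7) = 1.8644 × 10^15 km.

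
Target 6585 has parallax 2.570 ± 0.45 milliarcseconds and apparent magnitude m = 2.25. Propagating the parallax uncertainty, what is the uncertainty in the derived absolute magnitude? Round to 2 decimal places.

M = m − 5 log₁₀ d + 5 = m + 5 log₁₀ p + 5, so ∂M/∂p = 5/(p ln 10).
σ_M = (5/ln 10) · (σ_p/p) = 2.1715 × 0.45/2.570 = 2.1715 × 0.1751 = 0.38023.

σ_M = 0.38 mag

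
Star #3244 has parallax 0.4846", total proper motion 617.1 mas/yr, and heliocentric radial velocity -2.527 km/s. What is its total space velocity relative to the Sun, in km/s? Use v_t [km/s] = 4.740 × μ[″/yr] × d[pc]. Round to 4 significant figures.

6.544 km/s

d = 1/p = 1/0.4846″ = 2.0636 pc.
μ = 617.1 mas/yr = 0.6171 ″/yr.
v_t = 4.740 μ d = 4.740 × 0.6171 × 2.0636 = 6.0361 km/s.
v = √(v_r² + v_t²) = √((-2.527)² + 6.0361²) = √42.8202 = 6.5437 km/s.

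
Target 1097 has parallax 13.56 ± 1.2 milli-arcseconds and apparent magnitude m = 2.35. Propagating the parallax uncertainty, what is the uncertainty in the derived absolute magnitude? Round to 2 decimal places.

σ_M = 0.19 mag

M = m − 5 log₁₀ d + 5 = m + 5 log₁₀ p + 5, so ∂M/∂p = 5/(p ln 10).
σ_M = (5/ln 10) · (σ_p/p) = 2.1715 × 1.2/13.56 = 2.1715 × 0.088496 = 0.19217.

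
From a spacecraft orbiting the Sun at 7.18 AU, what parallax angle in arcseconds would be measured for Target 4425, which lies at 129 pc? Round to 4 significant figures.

0.05566 arcsec

p (arcsec) = B (AU) / d (pc).
p = 7.18 / 129 = 0.055659 arcsec.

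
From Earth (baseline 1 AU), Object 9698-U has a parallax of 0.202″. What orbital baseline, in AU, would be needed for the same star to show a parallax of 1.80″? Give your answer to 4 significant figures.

8.911 AU

Parallax scales linearly with baseline: p ∝ B, so B = p_target / p_Earth × 1 AU.
B = 1.80 / 0.202 = 8.9109 AU.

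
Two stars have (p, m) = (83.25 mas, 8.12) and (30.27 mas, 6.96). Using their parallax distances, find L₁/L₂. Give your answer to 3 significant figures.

d₁ = 1/p₁ = 1/0.08325″ = 12.012 pc; d₂ = 1/p₂ = 1/0.03027″ = 33.036 pc.
M₁ = m₁ − 5 log₁₀ d₁ + 5 = 8.12 − 5.3981 + 5 = 7.7219.
M₂ = 6.96 − 7.5949 + 5 = 4.3651.
L₁/L₂ = 10^(0.4(M₂ − M₁)) = 10^(0.4 × (-3.3568)) = 10^(-1.34272) = 0.045423.

L₁/L₂ = 0.0454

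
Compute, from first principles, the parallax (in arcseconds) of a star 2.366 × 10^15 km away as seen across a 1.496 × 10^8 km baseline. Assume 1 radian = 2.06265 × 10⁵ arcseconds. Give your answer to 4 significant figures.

0.01304 arcsec

θ ≈ B/d = (1.496 × 10^8) / (2.366 × 10^15) = 6.3229 × 10^-8 rad.
In arcseconds: 6.3229 × 10^-8 × 206265 = 0.013042″.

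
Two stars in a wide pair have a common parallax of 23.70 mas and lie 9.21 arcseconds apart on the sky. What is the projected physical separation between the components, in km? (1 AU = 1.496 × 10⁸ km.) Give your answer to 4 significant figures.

d = 1/p = 1/0.02370″ = 42.194 pc.
At distance d (pc), an angle of θ arcsec spans θ·d AU: s = 9.21 × 42.194 = 388.61 AU.
= 388.61 × 1.496 × 10⁸ km = 5.8136 × 10^10 km.

5.814 × 10^10 km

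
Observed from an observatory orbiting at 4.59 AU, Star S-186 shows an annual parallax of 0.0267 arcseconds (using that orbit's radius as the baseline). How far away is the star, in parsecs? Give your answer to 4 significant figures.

171.9 pc

With baseline B (in AU) and parallax p (in arcsec), d = B/p parsecs.
d = 4.59 / 0.0267 = 171.91 pc.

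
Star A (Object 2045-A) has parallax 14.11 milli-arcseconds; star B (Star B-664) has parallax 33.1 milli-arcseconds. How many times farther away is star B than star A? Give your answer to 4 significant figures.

0.4263

Since d = 1/p, d_B/d_A = p_A/p_B.
= 14.11 / 33.1 = 0.42628.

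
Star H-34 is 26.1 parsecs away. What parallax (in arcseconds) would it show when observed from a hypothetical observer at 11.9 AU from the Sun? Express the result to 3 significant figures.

p (arcsec) = B (AU) / d (pc).
p = 11.9 / 26.1 = 0.45594 arcsec.

0.456 arcsec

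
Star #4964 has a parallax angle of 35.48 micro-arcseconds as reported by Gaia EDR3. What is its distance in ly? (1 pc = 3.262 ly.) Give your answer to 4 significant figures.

p = 35.48 micro-arcseconds = 0.00003548 arcsec.
d = 1/p = 1/0.00003548 = 28185 pc.
In light-years: 28185 × 3.262 = 91939 ly.

91940 ly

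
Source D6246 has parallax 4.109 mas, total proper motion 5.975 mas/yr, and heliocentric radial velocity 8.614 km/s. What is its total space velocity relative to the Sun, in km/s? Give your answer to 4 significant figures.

11.03 km/s

d = 1/p = 1/0.004109″ = 243.37 pc.
μ = 5.975 mas/yr = 0.005975 ″/yr.
v_t = 4.740 μ d = 4.740 × 0.005975 × 243.37 = 6.8926 km/s.
v = √(v_r² + v_t²) = √(8.614² + 6.8926²) = √121.709 = 11.032 km/s.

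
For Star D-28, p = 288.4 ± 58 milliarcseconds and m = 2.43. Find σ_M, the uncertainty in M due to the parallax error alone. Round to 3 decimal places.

M = m − 5 log₁₀ d + 5 = m + 5 log₁₀ p + 5, so ∂M/∂p = 5/(p ln 10).
σ_M = (5/ln 10) · (σ_p/p) = 2.1715 × 58/288.4 = 2.1715 × 0.20111 = 0.43671.

σ_M = 0.437 mag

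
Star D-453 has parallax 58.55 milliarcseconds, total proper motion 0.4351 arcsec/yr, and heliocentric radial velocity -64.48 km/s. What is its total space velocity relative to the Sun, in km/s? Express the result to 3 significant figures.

d = 1/p = 1/0.05855″ = 17.079 pc.
v_t = 4.740 μ d = 4.740 × 0.4351 × 17.079 = 35.223 km/s.
v = √(v_r² + v_t²) = √((-64.48)² + 35.223²) = √5398.33 = 73.473 km/s.

73.5 km/s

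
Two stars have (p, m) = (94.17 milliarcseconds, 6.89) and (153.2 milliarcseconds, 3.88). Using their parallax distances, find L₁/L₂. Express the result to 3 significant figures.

L₁/L₂ = 0.165

d₁ = 1/p₁ = 1/0.09417″ = 10.619 pc; d₂ = 1/p₂ = 1/0.1532″ = 6.5274 pc.
M₁ = m₁ − 5 log₁₀ d₁ + 5 = 6.89 − 5.1304 + 5 = 6.7596.
M₂ = 3.88 − 4.0737 + 5 = 4.8063.
L₁/L₂ = 10^(0.4(M₂ − M₁)) = 10^(0.4 × (-1.9533)) = 10^(-0.78132) = 0.16546.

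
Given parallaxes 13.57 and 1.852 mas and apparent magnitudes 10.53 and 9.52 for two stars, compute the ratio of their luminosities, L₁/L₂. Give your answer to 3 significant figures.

d₁ = 1/p₁ = 1/0.01357″ = 73.692 pc; d₂ = 1/p₂ = 1/0.001852″ = 539.96 pc.
M₁ = m₁ − 5 log₁₀ d₁ + 5 = 10.53 − 9.3371 + 5 = 6.1929.
M₂ = 9.52 − 13.6618 + 5 = 0.8582.
L₁/L₂ = 10^(0.4(M₂ − M₁)) = 10^(0.4 × (-5.3347)) = 10^(-2.13388) = 0.0073472.

L₁/L₂ = 0.00735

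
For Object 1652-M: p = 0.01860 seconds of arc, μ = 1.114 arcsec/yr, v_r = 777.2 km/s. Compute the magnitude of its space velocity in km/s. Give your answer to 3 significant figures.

827 km/s

d = 1/p = 1/0.01860″ = 53.763 pc.
v_t = 4.740 μ d = 4.740 × 1.114 × 53.763 = 283.89 km/s.
v = √(v_r² + v_t²) = √(777.2² + 283.89²) = √684633 = 827.43 km/s.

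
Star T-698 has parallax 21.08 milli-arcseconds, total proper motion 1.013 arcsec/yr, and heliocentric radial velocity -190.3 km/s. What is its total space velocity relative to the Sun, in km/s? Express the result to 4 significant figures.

d = 1/p = 1/0.02108″ = 47.438 pc.
v_t = 4.740 μ d = 4.740 × 1.013 × 47.438 = 227.78 km/s.
v = √(v_r² + v_t²) = √((-190.3)² + 227.78²) = √88097.8 = 296.81 km/s.

296.8 km/s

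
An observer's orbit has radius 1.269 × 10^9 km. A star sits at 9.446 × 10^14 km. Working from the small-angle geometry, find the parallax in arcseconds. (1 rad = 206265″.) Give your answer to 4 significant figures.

θ ≈ B/d = (1.269 × 10^9) / (9.446 × 10^14) = 1.3434 × 10^-6 rad.
In arcseconds: 1.3434 × 10^-6 × 206265 = 0.2771″.

0.2771 arcsec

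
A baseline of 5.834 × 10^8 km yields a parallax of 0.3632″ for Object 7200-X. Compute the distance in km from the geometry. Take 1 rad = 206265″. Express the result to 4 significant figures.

θ = 0.3632″ = 0.3632/206265 = 1.7608 × 10^-6 rad.
d = B/θ = (5.834 × 10^8) / (1.7608 × 10^-6) = 3.3133 × 10^14 km.

3.313 × 10^14 km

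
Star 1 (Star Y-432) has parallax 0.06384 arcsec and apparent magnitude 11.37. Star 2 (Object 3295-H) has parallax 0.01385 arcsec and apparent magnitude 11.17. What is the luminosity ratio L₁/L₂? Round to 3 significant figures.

L₁/L₂ = 0.0391

d₁ = 1/p₁ = 1/0.06384″ = 15.664 pc; d₂ = 1/p₂ = 1/0.01385″ = 72.202 pc.
M₁ = m₁ − 5 log₁₀ d₁ + 5 = 11.37 − 5.9745 + 5 = 10.3955.
M₂ = 11.17 − 9.2927 + 5 = 6.8773.
L₁/L₂ = 10^(0.4(M₂ − M₁)) = 10^(0.4 × (-3.5182)) = 10^(-1.40728) = 0.039149.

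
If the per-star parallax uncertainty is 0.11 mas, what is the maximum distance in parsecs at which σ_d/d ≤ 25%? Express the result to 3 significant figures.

2270 pc

σ_d/d = σ_p/p, so the condition is σ_p/p ≤ 0.25, i.e. p ≥ σ_p/0.25.
p_min = 0.11/0.25 = 0.44 mas = 0.00044 arcsec.
d_max = 1/p_min = 1/0.00044 = 2272.7 pc.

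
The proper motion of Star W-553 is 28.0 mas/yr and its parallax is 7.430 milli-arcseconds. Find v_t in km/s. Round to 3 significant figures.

d = 1/p = 1/0.007430″ = 134.59 pc.
μ = 28.0 mas/yr = 0.0280 ″/yr.
v_t = 4.74 × μ × d = 4.74 × 0.0280 × 134.59 = 17.863 km/s.

17.9 km/s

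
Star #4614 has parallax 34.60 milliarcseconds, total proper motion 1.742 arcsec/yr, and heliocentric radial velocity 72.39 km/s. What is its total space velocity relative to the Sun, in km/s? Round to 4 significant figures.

249.4 km/s

d = 1/p = 1/0.03460″ = 28.902 pc.
v_t = 4.740 μ d = 4.740 × 1.742 × 28.902 = 238.65 km/s.
v = √(v_r² + v_t²) = √(72.39² + 238.65²) = √62194.1 = 249.39 km/s.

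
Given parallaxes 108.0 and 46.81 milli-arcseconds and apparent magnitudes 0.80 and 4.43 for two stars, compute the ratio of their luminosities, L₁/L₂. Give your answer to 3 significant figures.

d₁ = 1/p₁ = 1/0.1080″ = 9.2593 pc; d₂ = 1/p₂ = 1/0.04681″ = 21.363 pc.
M₁ = m₁ − 5 log₁₀ d₁ + 5 = 0.80 − 4.8329 + 5 = 0.9671.
M₂ = 4.43 − 6.6483 + 5 = 2.7817.
L₁/L₂ = 10^(0.4(M₂ − M₁)) = 10^(0.4 × 1.8146) = 10^0.72584 = 5.3191.

L₁/L₂ = 5.32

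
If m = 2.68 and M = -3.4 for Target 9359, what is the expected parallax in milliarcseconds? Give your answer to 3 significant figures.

m − M = 2.68 − (-3.4) = 6.08.
d = 10^((m−M)/5 + 1) = 10^2.216 = 164.44 pc.
p = 1/d = 1/164.44 = 0.0060812 arcsec = 6.0812 mas.

6.08 mas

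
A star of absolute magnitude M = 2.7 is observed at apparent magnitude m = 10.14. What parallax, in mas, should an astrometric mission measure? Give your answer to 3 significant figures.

m − M = 10.14 − 2.7 = 7.44.
d = 10^((m−M)/5 + 1) = 10^2.488 = 307.61 pc.
p = 1/d = 1/307.61 = 0.0032509 arcsec = 3.2509 mas.

3.25 mas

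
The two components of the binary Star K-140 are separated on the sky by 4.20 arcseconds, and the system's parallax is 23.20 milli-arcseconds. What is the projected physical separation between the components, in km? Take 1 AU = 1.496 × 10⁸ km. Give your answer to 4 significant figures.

2.708 × 10^10 km

d = 1/p = 1/0.02320″ = 43.103 pc.
At distance d (pc), an angle of θ arcsec spans θ·d AU: s = 4.20 × 43.103 = 181.03 AU.
= 181.03 × 1.496 × 10⁸ km = 2.7082 × 10^10 km.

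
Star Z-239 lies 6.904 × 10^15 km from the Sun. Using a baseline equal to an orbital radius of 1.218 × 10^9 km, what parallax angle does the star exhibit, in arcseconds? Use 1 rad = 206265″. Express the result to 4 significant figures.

0.03639 arcsec

θ ≈ B/d = (1.218 × 10^9) / (6.904 × 10^15) = 1.7642 × 10^-7 rad.
In arcseconds: 1.7642 × 10^-7 × 206265 = 0.036389″.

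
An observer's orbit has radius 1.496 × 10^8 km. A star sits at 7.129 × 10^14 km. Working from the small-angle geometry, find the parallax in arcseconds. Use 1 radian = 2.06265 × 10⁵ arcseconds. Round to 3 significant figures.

0.0433 arcsec

θ ≈ B/d = (1.496 × 10^8) / (7.129 × 10^14) = 2.0985 × 10^-7 rad.
In arcseconds: 2.0985 × 10^-7 × 206265 = 0.043285″.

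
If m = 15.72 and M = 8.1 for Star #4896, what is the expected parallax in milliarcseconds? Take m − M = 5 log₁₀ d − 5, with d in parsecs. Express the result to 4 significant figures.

m − M = 15.72 − 8.1 = 7.62.
d = 10^((m−M)/5 + 1) = 10^2.524 = 334.2 pc.
p = 1/d = 1/334.2 = 0.0029922 arcsec = 2.9922 mas.

2.992 mas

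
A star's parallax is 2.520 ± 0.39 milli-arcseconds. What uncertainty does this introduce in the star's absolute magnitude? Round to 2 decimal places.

σ_M = 0.34 mag

M = m − 5 log₁₀ d + 5 = m + 5 log₁₀ p + 5, so ∂M/∂p = 5/(p ln 10).
σ_M = (5/ln 10) · (σ_p/p) = 2.1715 × 0.39/2.520 = 2.1715 × 0.15476 = 0.33606.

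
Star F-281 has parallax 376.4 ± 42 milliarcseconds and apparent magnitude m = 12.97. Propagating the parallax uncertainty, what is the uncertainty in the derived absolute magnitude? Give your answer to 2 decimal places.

M = m − 5 log₁₀ d + 5 = m + 5 log₁₀ p + 5, so ∂M/∂p = 5/(p ln 10).
σ_M = (5/ln 10) · (σ_p/p) = 2.1715 × 42/376.4 = 2.1715 × 0.11158 = 0.2423.

σ_M = 0.24 mag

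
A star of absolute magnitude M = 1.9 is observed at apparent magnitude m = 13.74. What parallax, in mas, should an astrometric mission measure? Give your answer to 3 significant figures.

m − M = 13.74 − 1.9 = 11.84.
d = 10^((m−M)/5 + 1) = 10^3.368 = 2333.5 pc.
p = 1/d = 1/2333.5 = 0.00042854 arcsec = 0.42854 mas.

0.429 mas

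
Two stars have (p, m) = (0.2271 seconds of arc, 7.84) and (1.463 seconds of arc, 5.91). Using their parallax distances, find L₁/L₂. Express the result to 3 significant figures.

d₁ = 1/p₁ = 1/0.2271″ = 4.4033 pc; d₂ = 1/p₂ = 1/1.463″ = 0.68353 pc.
M₁ = m₁ − 5 log₁₀ d₁ + 5 = 7.84 − 3.2189 + 5 = 9.6211.
M₂ = 5.91 − (-0.8262) + 5 = 11.7362.
L₁/L₂ = 10^(0.4(M₂ − M₁)) = 10^(0.4 × 2.1151) = 10^0.84604 = 7.0152.

L₁/L₂ = 7.02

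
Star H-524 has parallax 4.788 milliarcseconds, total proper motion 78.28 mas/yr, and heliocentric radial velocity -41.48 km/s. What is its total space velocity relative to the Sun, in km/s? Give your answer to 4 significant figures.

d = 1/p = 1/0.004788″ = 208.86 pc.
μ = 78.28 mas/yr = 0.07828 ″/yr.
v_t = 4.740 μ d = 4.740 × 0.07828 × 208.86 = 77.497 km/s.
v = √(v_r² + v_t²) = √((-41.48)² + 77.497²) = √7726.38 = 87.9 km/s.

87.90 km/s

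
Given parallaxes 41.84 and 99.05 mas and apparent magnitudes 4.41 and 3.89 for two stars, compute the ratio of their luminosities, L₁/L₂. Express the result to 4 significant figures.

d₁ = 1/p₁ = 1/0.04184″ = 23.901 pc; d₂ = 1/p₂ = 1/0.09905″ = 10.096 pc.
M₁ = m₁ − 5 log₁₀ d₁ + 5 = 4.41 − 6.8921 + 5 = 2.5179.
M₂ = 3.89 − 5.0207 + 5 = 3.8693.
L₁/L₂ = 10^(0.4(M₂ − M₁)) = 10^(0.4 × 1.3514) = 10^0.54056 = 3.4718.

L₁/L₂ = 3.472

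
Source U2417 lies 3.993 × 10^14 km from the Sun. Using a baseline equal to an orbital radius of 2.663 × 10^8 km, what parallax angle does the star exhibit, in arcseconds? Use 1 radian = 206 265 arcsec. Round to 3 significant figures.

θ ≈ B/d = (2.663 × 10^8) / (3.993 × 10^14) = 6.6692 × 10^-7 rad.
In arcseconds: 6.6692 × 10^-7 × 206265 = 0.13756″.

0.138 arcsec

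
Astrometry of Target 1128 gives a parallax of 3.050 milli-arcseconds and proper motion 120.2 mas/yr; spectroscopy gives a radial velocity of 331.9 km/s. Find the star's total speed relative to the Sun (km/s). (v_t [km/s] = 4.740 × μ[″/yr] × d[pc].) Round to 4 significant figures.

d = 1/p = 1/0.003050″ = 327.87 pc.
μ = 120.2 mas/yr = 0.1202 ″/yr.
v_t = 4.740 μ d = 4.740 × 0.1202 × 327.87 = 186.8 km/s.
v = √(v_r² + v_t²) = √(331.9² + 186.8²) = √145052 = 380.86 km/s.

380.9 km/s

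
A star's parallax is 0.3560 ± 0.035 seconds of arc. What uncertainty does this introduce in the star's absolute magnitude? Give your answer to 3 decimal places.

σ_M = 0.213 mag

M = m − 5 log₁₀ d + 5 = m + 5 log₁₀ p + 5, so ∂M/∂p = 5/(p ln 10).
σ_M = (5/ln 10) · (σ_p/p) = 2.1715 × 0.035/0.3560 = 2.1715 × 0.098315 = 0.21349.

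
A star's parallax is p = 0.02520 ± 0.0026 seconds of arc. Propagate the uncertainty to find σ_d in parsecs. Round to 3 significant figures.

4.09 pc

d = 1/p, so σ_d = σ_p / p².
σ_d = 0.00260 / (0.02520)² = 0.00260 / 0.00063504 = 4.0942 pc.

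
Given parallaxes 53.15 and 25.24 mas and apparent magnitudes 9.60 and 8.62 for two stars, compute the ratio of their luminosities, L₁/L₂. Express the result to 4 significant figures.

L₁/L₂ = 0.09145

d₁ = 1/p₁ = 1/0.05315″ = 18.815 pc; d₂ = 1/p₂ = 1/0.02524″ = 39.62 pc.
M₁ = m₁ − 5 log₁₀ d₁ + 5 = 9.60 − 6.3725 + 5 = 8.2275.
M₂ = 8.62 − 7.9896 + 5 = 5.6304.
L₁/L₂ = 10^(0.4(M₂ − M₁)) = 10^(0.4 × (-2.5971)) = 10^(-1.03884) = 0.091445.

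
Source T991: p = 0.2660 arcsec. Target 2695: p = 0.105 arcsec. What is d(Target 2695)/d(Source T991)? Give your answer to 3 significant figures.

Since d = 1/p, d_B/d_A = p_A/p_B.
= 0.2660 / 0.105 = 2.5333.

2.53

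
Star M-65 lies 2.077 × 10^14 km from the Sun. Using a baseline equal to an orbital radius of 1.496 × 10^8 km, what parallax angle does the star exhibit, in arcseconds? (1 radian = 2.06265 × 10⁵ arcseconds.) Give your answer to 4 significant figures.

0.1486 arcsec

θ ≈ B/d = (1.496 × 10^8) / (2.077 × 10^14) = 7.2027 × 10^-7 rad.
In arcseconds: 7.2027 × 10^-7 × 206265 = 0.14857″.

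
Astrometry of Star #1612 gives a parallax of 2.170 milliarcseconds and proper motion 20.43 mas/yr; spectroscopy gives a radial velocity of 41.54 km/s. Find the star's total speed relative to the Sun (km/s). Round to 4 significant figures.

60.97 km/s

d = 1/p = 1/0.002170″ = 460.83 pc.
μ = 20.43 mas/yr = 0.02043 ″/yr.
v_t = 4.740 μ d = 4.740 × 0.02043 × 460.83 = 44.626 km/s.
v = √(v_r² + v_t²) = √(41.54² + 44.626²) = √3717.05 = 60.968 km/s.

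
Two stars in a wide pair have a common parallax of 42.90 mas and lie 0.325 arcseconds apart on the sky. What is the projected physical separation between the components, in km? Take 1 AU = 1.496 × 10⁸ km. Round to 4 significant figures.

1.133 × 10^9 km

d = 1/p = 1/0.04290″ = 23.31 pc.
At distance d (pc), an angle of θ arcsec spans θ·d AU: s = 0.325 × 23.31 = 7.5758 AU.
= 7.5758 × 1.496 × 10⁸ km = 1.1333 × 10^9 km.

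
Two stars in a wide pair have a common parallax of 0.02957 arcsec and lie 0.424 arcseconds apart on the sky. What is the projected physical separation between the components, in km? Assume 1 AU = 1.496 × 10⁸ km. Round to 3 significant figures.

2.15 × 10^9 km

d = 1/p = 1/0.02957″ = 33.818 pc.
At distance d (pc), an angle of θ arcsec spans θ·d AU: s = 0.424 × 33.818 = 14.339 AU.
= 14.339 × 1.496 × 10⁸ km = 2.1451 × 10^9 km.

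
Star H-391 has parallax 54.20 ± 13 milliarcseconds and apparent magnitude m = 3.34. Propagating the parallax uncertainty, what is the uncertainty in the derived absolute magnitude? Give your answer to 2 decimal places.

M = m − 5 log₁₀ d + 5 = m + 5 log₁₀ p + 5, so ∂M/∂p = 5/(p ln 10).
σ_M = (5/ln 10) · (σ_p/p) = 2.1715 × 13/54.20 = 2.1715 × 0.23985 = 0.52083.

σ_M = 0.52 mag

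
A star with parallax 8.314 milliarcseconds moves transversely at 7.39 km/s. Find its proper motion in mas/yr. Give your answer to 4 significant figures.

d = 1/p = 1/0.008314″ = 120.28 pc.
μ = v_t / (4.74 d) = 7.39 / (4.74 × 120.28) = 7.39 / 570.13 = 0.012962 ″/yr = 12.962 mas/yr.

12.96 mas/yr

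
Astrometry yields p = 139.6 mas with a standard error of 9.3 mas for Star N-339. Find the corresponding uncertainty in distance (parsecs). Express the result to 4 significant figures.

d = 1/p, so σ_d = σ_p / p².
σ_d = 0.00930 / (0.1396)² = 0.00930 / 0.019488 = 0.47722 pc.

0.4772 pc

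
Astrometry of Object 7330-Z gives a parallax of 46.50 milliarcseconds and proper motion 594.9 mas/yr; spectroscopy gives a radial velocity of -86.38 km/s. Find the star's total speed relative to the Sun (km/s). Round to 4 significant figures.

105.5 km/s

d = 1/p = 1/0.04650″ = 21.505 pc.
μ = 594.9 mas/yr = 0.5949 ″/yr.
v_t = 4.740 μ d = 4.740 × 0.5949 × 21.505 = 60.64 km/s.
v = √(v_r² + v_t²) = √((-86.38)² + 60.64²) = √11138.7 = 105.54 km/s.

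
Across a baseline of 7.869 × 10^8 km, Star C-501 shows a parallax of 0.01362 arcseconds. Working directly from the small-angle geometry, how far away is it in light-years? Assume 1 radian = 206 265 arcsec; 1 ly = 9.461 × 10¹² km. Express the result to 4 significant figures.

θ = 0.01362″ = 0.01362/206265 = 6.6032 × 10^-8 rad.
d = B/θ = (7.869 × 10^8) / (6.6032 × 10^-8) = 1.1917 × 10^16 km = (1.1917 × 10^16) / (9.461 × 10^12) ly = 1259.6 ly.

1260 ly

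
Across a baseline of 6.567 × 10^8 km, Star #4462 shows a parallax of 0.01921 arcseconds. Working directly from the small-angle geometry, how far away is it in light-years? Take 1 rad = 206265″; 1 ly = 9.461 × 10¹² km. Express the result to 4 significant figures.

745.3 ly

θ = 0.01921″ = 0.01921/206265 = 9.3133 × 10^-8 rad.
d = B/θ = (6.567 × 10^8) / (9.3133 × 10^-8) = 7.0512 × 10^15 km = (7.0512 × 10^15) / (9.461 × 10^12) ly = 745.29 ly.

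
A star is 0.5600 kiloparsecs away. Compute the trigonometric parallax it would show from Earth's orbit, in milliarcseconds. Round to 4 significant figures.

1.786 mas

d = 0.5600 kpc = 560 pc.
p = 1/d = 1/560 = 0.0017857 arcsec.
= 0.0017857 × 1000 = 1.7857 mas.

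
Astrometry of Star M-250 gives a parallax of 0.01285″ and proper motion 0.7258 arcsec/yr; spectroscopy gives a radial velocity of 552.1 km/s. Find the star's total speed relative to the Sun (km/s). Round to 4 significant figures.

d = 1/p = 1/0.01285″ = 77.821 pc.
v_t = 4.740 μ d = 4.740 × 0.7258 × 77.821 = 267.73 km/s.
v = √(v_r² + v_t²) = √(552.1² + 267.73²) = √376494 = 613.59 km/s.

613.6 km/s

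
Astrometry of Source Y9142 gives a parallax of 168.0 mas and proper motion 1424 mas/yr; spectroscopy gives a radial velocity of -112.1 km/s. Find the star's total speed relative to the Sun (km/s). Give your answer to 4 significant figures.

119.1 km/s

d = 1/p = 1/0.1680″ = 5.9524 pc.
μ = 1424 mas/yr = 1.424 ″/yr.
v_t = 4.740 μ d = 4.740 × 1.424 × 5.9524 = 40.177 km/s.
v = √(v_r² + v_t²) = √((-112.1)² + 40.177²) = √14180.6 = 119.08 km/s.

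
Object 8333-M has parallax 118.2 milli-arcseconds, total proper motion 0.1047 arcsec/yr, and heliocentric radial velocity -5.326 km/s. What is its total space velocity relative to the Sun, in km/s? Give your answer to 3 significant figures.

d = 1/p = 1/0.1182″ = 8.4602 pc.
v_t = 4.740 μ d = 4.740 × 0.1047 × 8.4602 = 4.1986 km/s.
v = √(v_r² + v_t²) = √((-5.326)² + 4.1986²) = √45.9945 = 6.7819 km/s.

6.78 km/s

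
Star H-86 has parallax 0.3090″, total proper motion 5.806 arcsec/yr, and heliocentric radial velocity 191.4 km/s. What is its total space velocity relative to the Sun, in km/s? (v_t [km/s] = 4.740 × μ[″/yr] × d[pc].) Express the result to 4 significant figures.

211.1 km/s

d = 1/p = 1/0.3090″ = 3.2362 pc.
v_t = 4.740 μ d = 4.740 × 5.806 × 3.2362 = 89.062 km/s.
v = √(v_r² + v_t²) = √(191.4² + 89.062²) = √44566 = 211.11 km/s.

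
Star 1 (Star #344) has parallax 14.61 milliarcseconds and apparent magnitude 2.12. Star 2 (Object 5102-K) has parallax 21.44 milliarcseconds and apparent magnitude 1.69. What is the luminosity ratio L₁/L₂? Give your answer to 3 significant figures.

d₁ = 1/p₁ = 1/0.01461″ = 68.446 pc; d₂ = 1/p₂ = 1/0.02144″ = 46.642 pc.
M₁ = m₁ − 5 log₁₀ d₁ + 5 = 2.12 − 9.1767 + 5 = -2.0567.
M₂ = 1.69 − 8.3439 + 5 = -1.6539.
L₁/L₂ = 10^(0.4(M₂ − M₁)) = 10^(0.4 × 0.4028) = 10^0.16112 = 1.4492.

L₁/L₂ = 1.45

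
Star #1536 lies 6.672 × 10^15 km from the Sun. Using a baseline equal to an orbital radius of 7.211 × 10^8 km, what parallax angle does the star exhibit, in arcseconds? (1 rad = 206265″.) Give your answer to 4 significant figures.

θ ≈ B/d = (7.211 × 10^8) / (6.672 × 10^15) = 1.0808 × 10^-7 rad.
In arcseconds: 1.0808 × 10^-7 × 206265 = 0.022293″.

0.02229 arcsec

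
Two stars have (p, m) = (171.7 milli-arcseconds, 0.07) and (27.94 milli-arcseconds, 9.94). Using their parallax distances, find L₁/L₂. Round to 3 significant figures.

d₁ = 1/p₁ = 1/0.1717″ = 5.8241 pc; d₂ = 1/p₂ = 1/0.02794″ = 35.791 pc.
M₁ = m₁ − 5 log₁₀ d₁ + 5 = 0.07 − 3.8261 + 5 = 1.2439.
M₂ = 9.94 − 7.7689 + 5 = 7.1711.
L₁/L₂ = 10^(0.4(M₂ − M₁)) = 10^(0.4 × 5.9272) = 10^2.37088 = 234.9.

L₁/L₂ = 235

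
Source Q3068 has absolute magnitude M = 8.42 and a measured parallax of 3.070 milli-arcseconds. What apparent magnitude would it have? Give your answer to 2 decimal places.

d = 1/p = 1/0.003070″ = 325.73 pc.
m − M = 5 log₁₀ d − 5 = 5 log₁₀(325.73) − 5 = 12.5643 − 5 = 7.5643.
m = M + (m − M) = 8.42 + 7.5643 = 15.98.

m = 15.98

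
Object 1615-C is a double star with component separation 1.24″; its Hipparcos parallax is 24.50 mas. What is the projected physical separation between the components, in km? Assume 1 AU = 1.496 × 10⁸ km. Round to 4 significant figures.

d = 1/p = 1/0.02450″ = 40.816 pc.
At distance d (pc), an angle of θ arcsec spans θ·d AU: s = 1.24 × 40.816 = 50.612 AU.
= 50.612 × 1.496 × 10⁸ km = 7.5716 × 10^9 km.

7.572 × 10^9 km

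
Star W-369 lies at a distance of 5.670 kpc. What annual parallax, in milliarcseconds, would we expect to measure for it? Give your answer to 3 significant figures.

0.176 mas

d = 5.670 kpc = 5670 pc.
p = 1/d = 1/5670 = 0.00017637 arcsec.
= 0.00017637 × 1000 = 0.17637 mas.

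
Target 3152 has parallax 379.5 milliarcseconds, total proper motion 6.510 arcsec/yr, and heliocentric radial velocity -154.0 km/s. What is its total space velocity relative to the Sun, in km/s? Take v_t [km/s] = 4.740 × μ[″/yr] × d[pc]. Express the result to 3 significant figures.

174 km/s

d = 1/p = 1/0.3795″ = 2.635 pc.
v_t = 4.740 μ d = 4.740 × 6.510 × 2.635 = 81.309 km/s.
v = √(v_r² + v_t²) = √((-154.0)² + 81.309²) = √30327.2 = 174.15 km/s.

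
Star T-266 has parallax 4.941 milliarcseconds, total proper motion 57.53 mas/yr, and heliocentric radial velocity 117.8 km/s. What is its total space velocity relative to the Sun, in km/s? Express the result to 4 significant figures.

130.1 km/s

d = 1/p = 1/0.004941″ = 202.39 pc.
μ = 57.53 mas/yr = 0.05753 ″/yr.
v_t = 4.740 μ d = 4.740 × 0.05753 × 202.39 = 55.19 km/s.
v = √(v_r² + v_t²) = √(117.8² + 55.19²) = √16922.8 = 130.09 km/s.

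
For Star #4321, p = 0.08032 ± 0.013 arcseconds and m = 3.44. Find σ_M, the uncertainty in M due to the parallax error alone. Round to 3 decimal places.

σ_M = 0.351 mag

M = m − 5 log₁₀ d + 5 = m + 5 log₁₀ p + 5, so ∂M/∂p = 5/(p ln 10).
σ_M = (5/ln 10) · (σ_p/p) = 2.1715 × 0.013/0.08032 = 2.1715 × 0.16185 = 0.35146.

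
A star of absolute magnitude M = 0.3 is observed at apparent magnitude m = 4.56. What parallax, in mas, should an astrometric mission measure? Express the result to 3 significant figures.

m − M = 4.56 − 0.3 = 4.26.
d = 10^((m−M)/5 + 1) = 10^1.852 = 71.121 pc.
p = 1/d = 1/71.121 = 0.014061 arcsec = 14.061 mas.

14.1 mas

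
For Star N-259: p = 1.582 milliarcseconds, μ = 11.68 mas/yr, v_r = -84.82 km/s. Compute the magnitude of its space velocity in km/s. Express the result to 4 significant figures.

d = 1/p = 1/0.001582″ = 632.11 pc.
μ = 11.68 mas/yr = 0.01168 ″/yr.
v_t = 4.740 μ d = 4.740 × 0.01168 × 632.11 = 34.996 km/s.
v = √(v_r² + v_t²) = √((-84.82)² + 34.996²) = √8419.15 = 91.756 km/s.

91.76 km/s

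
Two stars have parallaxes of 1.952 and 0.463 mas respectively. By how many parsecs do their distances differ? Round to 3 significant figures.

1650 pc

d_A = 1/0.001952″ = 512.3 pc; d_B = 1/0.0004630″ = 2159.8 pc.
|d_B − d_A| = |2159.8 − 512.3| = 1647.5 pc.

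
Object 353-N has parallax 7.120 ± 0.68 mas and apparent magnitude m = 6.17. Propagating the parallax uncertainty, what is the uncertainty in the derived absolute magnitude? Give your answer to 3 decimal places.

M = m − 5 log₁₀ d + 5 = m + 5 log₁₀ p + 5, so ∂M/∂p = 5/(p ln 10).
σ_M = (5/ln 10) · (σ_p/p) = 2.1715 × 0.68/7.120 = 2.1715 × 0.095506 = 0.20739.

σ_M = 0.207 mag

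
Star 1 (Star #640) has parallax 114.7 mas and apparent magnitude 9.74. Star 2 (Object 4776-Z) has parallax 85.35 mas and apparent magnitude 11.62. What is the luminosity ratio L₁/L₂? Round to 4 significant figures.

d₁ = 1/p₁ = 1/0.1147″ = 8.7184 pc; d₂ = 1/p₂ = 1/0.08535″ = 11.716 pc.
M₁ = m₁ − 5 log₁₀ d₁ + 5 = 9.74 − 4.7022 + 5 = 10.0378.
M₂ = 11.62 − 5.3439 + 5 = 11.2761.
L₁/L₂ = 10^(0.4(M₂ − M₁)) = 10^(0.4 × 1.2383) = 10^0.49532 = 3.1284.

L₁/L₂ = 3.128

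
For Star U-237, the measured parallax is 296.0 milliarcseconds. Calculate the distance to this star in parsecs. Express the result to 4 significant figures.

p = 296.0 milliarcseconds = 0.2960 arcsec.
d = 1/p = 1/0.2960 = 3.3784 pc.

3.378 pc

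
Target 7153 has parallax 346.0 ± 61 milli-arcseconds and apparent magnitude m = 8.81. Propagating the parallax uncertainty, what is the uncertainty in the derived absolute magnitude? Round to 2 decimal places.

M = m − 5 log₁₀ d + 5 = m + 5 log₁₀ p + 5, so ∂M/∂p = 5/(p ln 10).
σ_M = (5/ln 10) · (σ_p/p) = 2.1715 × 61/346.0 = 2.1715 × 0.1763 = 0.38284.

σ_M = 0.38 mag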